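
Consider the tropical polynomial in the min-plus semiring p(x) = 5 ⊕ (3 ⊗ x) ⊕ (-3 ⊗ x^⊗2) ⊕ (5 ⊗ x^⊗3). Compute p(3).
p(3) = 3

A tropical monomial a ⊗ x^⊗i evaluates to a + i · x. Evaluating each term at x = 3:
  Term 0 contributes 5 + 0 · 3 = 5
  Term 1 contributes 3 + 1 · 3 = 6
  Term 2 contributes -3 + 2 · 3 = 3
  Term 3 contributes 5 + 3 · 3 = 14
p(3) = ⊕ of these = min[5, 6, 3, 14] = 3.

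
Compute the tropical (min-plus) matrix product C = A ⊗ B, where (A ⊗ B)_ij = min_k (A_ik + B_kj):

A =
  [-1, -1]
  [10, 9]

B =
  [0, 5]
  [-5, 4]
A ⊗ B =
  [-6, 3]
  [4, 13]

Apply the min-plus product entry-by-entry:
  C[0][0] = min over k of (A[0][0] + B[0][0] = -1 + 0 = -1, A[0][1] + B[1][0] = -1 + -5 = -6) = -6 (attained at k = 1)
  C[0][1] = min over k of (A[0][0] + B[0][1] = -1 + 5 = 4, A[0][1] + B[1][1] = -1 + 4 = 3) = 3 (attained at k = 1)
  C[1][0] = min over k of (A[1][0] + B[0][0] = 10 + 0 = 10, A[1][1] + B[1][0] = 9 + -5 = 4) = 4 (attained at k = 1)
  C[1][1] = min over k of (A[1][0] + B[0][1] = 10 + 5 = 15, A[1][1] + B[1][1] = 9 + 4 = 13) = 13 (attained at k = 1)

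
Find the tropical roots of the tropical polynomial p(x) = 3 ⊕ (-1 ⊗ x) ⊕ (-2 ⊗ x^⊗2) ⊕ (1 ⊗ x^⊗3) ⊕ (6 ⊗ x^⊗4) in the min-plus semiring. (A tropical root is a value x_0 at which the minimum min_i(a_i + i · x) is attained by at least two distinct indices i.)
Roots: {-5, -3, 1, 4}

Each tropical root is a break point of the lower envelope of the lines y = a_i + i · x (there are 5 lines, with slopes 0, 1, ..., 4). Only the lines that attain the minimum somewhere contribute to roots; other lines are dominated. Here the surviving (envelope) indices are i = 4, i = 3, i = 2, i = 1, i = 0.
Intersections between consecutive envelope lines give the roots: for adjacent envelope indices i < j the intersection is x = (a_i − a_j) / (j − i). Reading off the sorted break points: {-5, -3, 1, 4}.
Verification: at each break x_0, at least two indices attain the minimum of min_i(a_i + i · x_0).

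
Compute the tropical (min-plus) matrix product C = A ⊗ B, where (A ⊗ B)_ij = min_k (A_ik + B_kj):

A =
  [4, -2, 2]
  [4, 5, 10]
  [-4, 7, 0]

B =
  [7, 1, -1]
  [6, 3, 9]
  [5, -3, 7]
A ⊗ B =
  [4, -1, 3]
  [11, 5, 3]
  [3, -3, -5]

Apply the min-plus product entry-by-entry:
  C[0][0] = min over k of (A[0][0] + B[0][0] = 4 + 7 = 11, A[0][1] + B[1][0] = -2 + 6 = 4, A[0][2] + B[2][0] = 2 + 5 = 7) = 4 (attained at k = 1)
  C[0][1] = min over k of (A[0][0] + B[0][1] = 4 + 1 = 5, A[0][1] + B[1][1] = -2 + 3 = 1, A[0][2] + B[2][1] = 2 + -3 = -1) = -1 (attained at k = 2)
  C[0][2] = min over k of (A[0][0] + B[0][2] = 4 + -1 = 3, A[0][1] + B[1][2] = -2 + 9 = 7, A[0][2] + B[2][2] = 2 + 7 = 9) = 3 (attained at k = 0)
  C[1][0] = min over k of (A[1][0] + B[0][0] = 4 + 7 = 11, A[1][1] + B[1][0] = 5 + 6 = 11, A[1][2] + B[2][0] = 10 + 5 = 15) = 11 (attained at k = 0)
  C[1][1] = min over k of (A[1][0] + B[0][1] = 4 + 1 = 5, A[1][1] + B[1][1] = 5 + 3 = 8, A[1][2] + B[2][1] = 10 + -3 = 7) = 5 (attained at k = 0)
  C[1][2] = min over k of (A[1][0] + B[0][2] = 4 + -1 = 3, A[1][1] + B[1][2] = 5 + 9 = 14, A[1][2] + B[2][2] = 10 + 7 = 17) = 3 (attained at k = 0)
  C[2][0] = min over k of (A[2][0] + B[0][0] = -4 + 7 = 3, A[2][1] + B[1][0] = 7 + 6 = 13, A[2][2] + B[2][0] = 0 + 5 = 5) = 3 (attained at k = 0)
  C[2][1] = min over k of (A[2][0] + B[0][1] = -4 + 1 = -3, A[2][1] + B[1][1] = 7 + 3 = 10, A[2][2] + B[2][1] = 0 + -3 = -3) = -3 (attained at k = 0)
  C[2][2] = min over k of (A[2][0] + B[0][2] = -4 + -1 = -5, A[2][1] + B[1][2] = 7 + 9 = 16, A[2][2] + B[2][2] = 0 + 7 = 7) = -5 (attained at k = 0)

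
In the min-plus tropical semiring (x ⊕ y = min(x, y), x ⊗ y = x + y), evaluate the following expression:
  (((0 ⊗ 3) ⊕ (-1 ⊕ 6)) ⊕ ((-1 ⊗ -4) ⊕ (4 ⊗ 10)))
(((0 ⊗ 3) ⊕ (-1 ⊕ 6)) ⊕ ((-1 ⊗ -4) ⊕ (4 ⊗ 10))) = -5

Expand innermost to outermost. Recall ⊕ takes the minimum of its arguments and ⊗ takes their sum. Working out the expression (((0 ⊗ 3) ⊕ (-1 ⊕ 6)) ⊕ ((-1 ⊗ -4) ⊕ (4 ⊗ 10))) gives -5.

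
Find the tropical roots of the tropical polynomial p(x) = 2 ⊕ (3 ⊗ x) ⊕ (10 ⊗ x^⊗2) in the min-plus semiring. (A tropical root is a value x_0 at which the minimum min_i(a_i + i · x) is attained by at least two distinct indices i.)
Roots: {-7, -1}

Each tropical root is a break point of the lower envelope of the lines y = a_i + i · x (there are 3 lines, with slopes 0, 1, ..., 2). Only the lines that attain the minimum somewhere contribute to roots; other lines are dominated. Here the surviving (envelope) indices are i = 2, i = 1, i = 0.
Intersections between consecutive envelope lines give the roots: for adjacent envelope indices i < j the intersection is x = (a_i − a_j) / (j − i). Reading off the sorted break points: {-7, -1}.
Verification: at each break x_0, at least two indices attain the minimum of min_i(a_i + i · x_0).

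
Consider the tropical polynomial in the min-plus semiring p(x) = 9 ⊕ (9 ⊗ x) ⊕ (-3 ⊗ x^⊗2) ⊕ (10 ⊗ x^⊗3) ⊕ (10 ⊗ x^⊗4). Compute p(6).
p(6) = 9

A tropical monomial a ⊗ x^⊗i evaluates to a + i · x. Evaluating each term at x = 6:
  Term 0 contributes 9 + 0 · 6 = 9
  Term 1 contributes 9 + 1 · 6 = 15
  Term 2 contributes -3 + 2 · 6 = 9
  Term 3 contributes 10 + 3 · 6 = 28
  Term 4 contributes 10 + 4 · 6 = 34
p(6) = ⊕ of these = min[9, 15, 9, 28, 34] = 9.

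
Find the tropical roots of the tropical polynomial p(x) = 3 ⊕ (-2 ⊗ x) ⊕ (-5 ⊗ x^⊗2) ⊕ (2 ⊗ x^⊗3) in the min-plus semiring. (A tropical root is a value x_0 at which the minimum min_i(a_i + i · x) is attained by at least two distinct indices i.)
Roots: {-7, 3, 5}

Each tropical root is a break point of the lower envelope of the lines y = a_i + i · x (there are 4 lines, with slopes 0, 1, ..., 3). Only the lines that attain the minimum somewhere contribute to roots; other lines are dominated. Here the surviving (envelope) indices are i = 3, i = 2, i = 1, i = 0.
Intersections between consecutive envelope lines give the roots: for adjacent envelope indices i < j the intersection is x = (a_i − a_j) / (j − i). Reading off the sorted break points: {-7, 3, 5}.
Verification: at each break x_0, at least two indices attain the minimum of min_i(a_i + i · x_0).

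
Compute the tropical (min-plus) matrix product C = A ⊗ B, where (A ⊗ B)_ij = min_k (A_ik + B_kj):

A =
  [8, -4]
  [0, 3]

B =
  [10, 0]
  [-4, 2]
A ⊗ B =
  [-8, -2]
  [-1, 0]

Apply the min-plus product entry-by-entry:
  C[0][0] = min over k of (A[0][0] + B[0][0] = 8 + 10 = 18, A[0][1] + B[1][0] = -4 + -4 = -8) = -8 (attained at k = 1)
  C[0][1] = min over k of (A[0][0] + B[0][1] = 8 + 0 = 8, A[0][1] + B[1][1] = -4 + 2 = -2) = -2 (attained at k = 1)
  C[1][0] = min over k of (A[1][0] + B[0][0] = 0 + 10 = 10, A[1][1] + B[1][0] = 3 + -4 = -1) = -1 (attained at k = 1)
  C[1][1] = min over k of (A[1][0] + B[0][1] = 0 + 0 = 0, A[1][1] + B[1][1] = 3 + 2 = 5) = 0 (attained at k = 0)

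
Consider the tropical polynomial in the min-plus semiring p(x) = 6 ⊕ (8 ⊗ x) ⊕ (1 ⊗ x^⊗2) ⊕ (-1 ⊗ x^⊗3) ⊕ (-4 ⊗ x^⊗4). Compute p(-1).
p(-1) = -8

A tropical monomial a ⊗ x^⊗i evaluates to a + i · x. Evaluating each term at x = -1:
  Term 0 contributes 6 + 0 · -1 = 6
  Term 1 contributes 8 + 1 · -1 = 7
  Term 2 contributes 1 + 2 · -1 = -1
  Term 3 contributes -1 + 3 · -1 = -4
  Term 4 contributes -4 + 4 · -1 = -8
p(-1) = ⊕ of these = min[6, 7, -1, -4, -8] = -8.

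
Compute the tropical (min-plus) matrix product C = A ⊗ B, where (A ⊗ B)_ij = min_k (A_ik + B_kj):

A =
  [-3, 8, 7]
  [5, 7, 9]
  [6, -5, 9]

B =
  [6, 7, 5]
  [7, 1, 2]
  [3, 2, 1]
A ⊗ B =
  [3, 4, 2]
  [11, 8, 9]
  [2, -4, -3]

Apply the min-plus product entry-by-entry:
  C[0][0] = min over k of (A[0][0] + B[0][0] = -3 + 6 = 3, A[0][1] + B[1][0] = 8 + 7 = 15, A[0][2] + B[2][0] = 7 + 3 = 10) = 3 (attained at k = 0)
  C[0][1] = min over k of (A[0][0] + B[0][1] = -3 + 7 = 4, A[0][1] + B[1][1] = 8 + 1 = 9, A[0][2] + B[2][1] = 7 + 2 = 9) = 4 (attained at k = 0)
  C[0][2] = min over k of (A[0][0] + B[0][2] = -3 + 5 = 2, A[0][1] + B[1][2] = 8 + 2 = 10, A[0][2] + B[2][2] = 7 + 1 = 8) = 2 (attained at k = 0)
  C[1][0] = min over k of (A[1][0] + B[0][0] = 5 + 6 = 11, A[1][1] + B[1][0] = 7 + 7 = 14, A[1][2] + B[2][0] = 9 + 3 = 12) = 11 (attained at k = 0)
  C[1][1] = min over k of (A[1][0] + B[0][1] = 5 + 7 = 12, A[1][1] + B[1][1] = 7 + 1 = 8, A[1][2] + B[2][1] = 9 + 2 = 11) = 8 (attained at k = 1)
  C[1][2] = min over k of (A[1][0] + B[0][2] = 5 + 5 = 10, A[1][1] + B[1][2] = 7 + 2 = 9, A[1][2] + B[2][2] = 9 + 1 = 10) = 9 (attained at k = 1)
  C[2][0] = min over k of (A[2][0] + B[0][0] = 6 + 6 = 12, A[2][1] + B[1][0] = -5 + 7 = 2, A[2][2] + B[2][0] = 9 + 3 = 12) = 2 (attained at k = 1)
  C[2][1] = min over k of (A[2][0] + B[0][1] = 6 + 7 = 13, A[2][1] + B[1][1] = -5 + 1 = -4, A[2][2] + B[2][1] = 9 + 2 = 11) = -4 (attained at k = 1)
  C[2][2] = min over k of (A[2][0] + B[0][2] = 6 + 5 = 11, A[2][1] + B[1][2] = -5 + 2 = -3, A[2][2] + B[2][2] = 9 + 1 = 10) = -3 (attained at k = 1)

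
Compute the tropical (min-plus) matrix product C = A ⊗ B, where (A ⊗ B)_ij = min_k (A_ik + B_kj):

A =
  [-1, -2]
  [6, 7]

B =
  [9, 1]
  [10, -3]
A ⊗ B =
  [8, -5]
  [15, 4]

Apply the min-plus product entry-by-entry:
  C[0][0] = min over k of (A[0][0] + B[0][0] = -1 + 9 = 8, A[0][1] + B[1][0] = -2 + 10 = 8) = 8 (attained at k = 0)
  C[0][1] = min over k of (A[0][0] + B[0][1] = -1 + 1 = 0, A[0][1] + B[1][1] = -2 + -3 = -5) = -5 (attained at k = 1)
  C[1][0] = min over k of (A[1][0] + B[0][0] = 6 + 9 = 15, A[1][1] + B[1][0] = 7 + 10 = 17) = 15 (attained at k = 0)
  C[1][1] = min over k of (A[1][0] + B[0][1] = 6 + 1 = 7, A[1][1] + B[1][1] = 7 + -3 = 4) = 4 (attained at k = 1)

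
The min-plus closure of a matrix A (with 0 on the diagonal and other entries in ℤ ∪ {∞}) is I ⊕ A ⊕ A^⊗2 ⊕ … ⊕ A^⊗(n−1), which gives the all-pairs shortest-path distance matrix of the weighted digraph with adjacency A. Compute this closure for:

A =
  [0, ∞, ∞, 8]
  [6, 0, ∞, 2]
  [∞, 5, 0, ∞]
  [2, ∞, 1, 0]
Closure =
  [0, 14, 9, 8]
  [4, 0, 3, 2]
  [9, 5, 0, 7]
  [2, 6, 1, 0]

This is the Floyd-Warshall all-pairs shortest-path computation. For each intermediate vertex k = 0, 1, …, 3, update dist[i][j] ← min(dist[i][j], dist[i][k] + dist[k][j]). The final matrix gives, for each (i, j), the minimum total weight of any directed path from i to j (possibly empty when i = j).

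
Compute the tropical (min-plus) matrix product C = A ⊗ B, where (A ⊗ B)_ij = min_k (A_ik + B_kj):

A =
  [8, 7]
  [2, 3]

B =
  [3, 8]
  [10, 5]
A ⊗ B =
  [11, 12]
  [5, 8]

Apply the min-plus product entry-by-entry:
  C[0][0] = min over k of (A[0][0] + B[0][0] = 8 + 3 = 11, A[0][1] + B[1][0] = 7 + 10 = 17) = 11 (attained at k = 0)
  C[0][1] = min over k of (A[0][0] + B[0][1] = 8 + 8 = 16, A[0][1] + B[1][1] = 7 + 5 = 12) = 12 (attained at k = 1)
  C[1][0] = min over k of (A[1][0] + B[0][0] = 2 + 3 = 5, A[1][1] + B[1][0] = 3 + 10 = 13) = 5 (attained at k = 0)
  C[1][1] = min over k of (A[1][0] + B[0][1] = 2 + 8 = 10, A[1][1] + B[1][1] = 3 + 5 = 8) = 8 (attained at k = 1)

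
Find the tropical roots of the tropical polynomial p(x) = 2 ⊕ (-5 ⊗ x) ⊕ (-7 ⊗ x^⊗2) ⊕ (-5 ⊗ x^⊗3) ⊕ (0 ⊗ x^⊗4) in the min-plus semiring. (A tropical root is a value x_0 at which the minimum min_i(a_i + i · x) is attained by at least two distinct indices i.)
Roots: {-5, -2, 2, 7}

Each tropical root is a break point of the lower envelope of the lines y = a_i + i · x (there are 5 lines, with slopes 0, 1, ..., 4). Only the lines that attain the minimum somewhere contribute to roots; other lines are dominated. Here the surviving (envelope) indices are i = 4, i = 3, i = 2, i = 1, i = 0.
Intersections between consecutive envelope lines give the roots: for adjacent envelope indices i < j the intersection is x = (a_i − a_j) / (j − i). Reading off the sorted break points: {-5, -2, 2, 7}.
Verification: at each break x_0, at least two indices attain the minimum of min_i(a_i + i · x_0).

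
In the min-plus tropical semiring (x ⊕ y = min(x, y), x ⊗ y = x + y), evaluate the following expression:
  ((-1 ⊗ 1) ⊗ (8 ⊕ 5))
((-1 ⊗ 1) ⊗ (8 ⊕ 5)) = 5

Expand innermost to outermost. Recall ⊕ takes the minimum of its arguments and ⊗ takes their sum. Working out the expression ((-1 ⊗ 1) ⊗ (8 ⊕ 5)) gives 5.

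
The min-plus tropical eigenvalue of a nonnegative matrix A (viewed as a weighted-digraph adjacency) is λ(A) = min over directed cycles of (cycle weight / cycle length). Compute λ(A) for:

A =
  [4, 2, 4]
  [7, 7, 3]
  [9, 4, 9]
λ(A) = 7/2

Enumerate directed cycles and compute their means (weight / length). Sample:
  cycle 0 → 0: weight = 4, length = 1, mean = 4/1 ≈ 4.000
  cycle 1 → 1: weight = 7, length = 1, mean = 7/1 ≈ 7.000
  cycle 2 → 2: weight = 9, length = 1, mean = 9/1 ≈ 9.000
  cycle 0 → 1 → 0: weight = 9, length = 2, mean = 9/2 ≈ 4.500
  cycle 0 → 2 → 0: weight = 13, length = 2, mean = 13/2 ≈ 6.500
  cycle 1 → 0 → 1: weight = 9, length = 2, mean = 9/2 ≈ 4.500
Minimum mean = 3.500, attained e.g. along the cycle 1 → 2 → 1 with weight 7 and length 2. So λ(A) = 7/2 = 7/2.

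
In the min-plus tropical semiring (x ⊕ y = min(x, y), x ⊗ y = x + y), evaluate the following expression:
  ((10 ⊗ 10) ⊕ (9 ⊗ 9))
((10 ⊗ 10) ⊕ (9 ⊗ 9)) = 18

Expand innermost to outermost. Recall ⊕ takes the minimum of its arguments and ⊗ takes their sum. Working out the expression ((10 ⊗ 10) ⊕ (9 ⊗ 9)) gives 18.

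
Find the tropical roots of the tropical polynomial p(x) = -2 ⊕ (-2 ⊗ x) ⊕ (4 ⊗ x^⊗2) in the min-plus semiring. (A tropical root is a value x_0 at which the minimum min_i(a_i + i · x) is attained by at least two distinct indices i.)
Roots: {-6, 0}

Each tropical root is a break point of the lower envelope of the lines y = a_i + i · x (there are 3 lines, with slopes 0, 1, ..., 2). Only the lines that attain the minimum somewhere contribute to roots; other lines are dominated. Here the surviving (envelope) indices are i = 2, i = 1, i = 0.
Intersections between consecutive envelope lines give the roots: for adjacent envelope indices i < j the intersection is x = (a_i − a_j) / (j − i). Reading off the sorted break points: {-6, 0}.
Verification: at each break x_0, at least two indices attain the minimum of min_i(a_i + i · x_0).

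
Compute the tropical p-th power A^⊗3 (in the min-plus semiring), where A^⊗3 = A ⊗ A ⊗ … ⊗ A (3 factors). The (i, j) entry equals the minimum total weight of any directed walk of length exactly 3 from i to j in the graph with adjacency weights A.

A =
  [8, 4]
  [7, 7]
A^⊗3 =
  [18, 15]
  [18, 18]

Each entry (A^⊗3)_ij equals the minimum over all length-3 walks i = v_0 → v_1 → … → v_3 = j of Σ_t A[v_t][v_{t+1}]. For example, for (i, j) = (0, 1) we minimise over 4 possible intermediate vertex sequences; the minimum is 15, attained along the walk 0 → 1 → 0 → 1.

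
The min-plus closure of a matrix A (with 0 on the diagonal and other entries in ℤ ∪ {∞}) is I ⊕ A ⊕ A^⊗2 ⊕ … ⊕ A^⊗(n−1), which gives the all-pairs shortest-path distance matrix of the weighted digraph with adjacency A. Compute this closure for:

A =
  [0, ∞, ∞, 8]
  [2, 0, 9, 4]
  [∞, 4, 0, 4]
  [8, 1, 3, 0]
Closure =
  [0, 9, 11, 8]
  [2, 0, 7, 4]
  [6, 4, 0, 4]
  [3, 1, 3, 0]

This is the Floyd-Warshall all-pairs shortest-path computation. For each intermediate vertex k = 0, 1, …, 3, update dist[i][j] ← min(dist[i][j], dist[i][k] + dist[k][j]). The final matrix gives, for each (i, j), the minimum total weight of any directed path from i to j (possibly empty when i = j).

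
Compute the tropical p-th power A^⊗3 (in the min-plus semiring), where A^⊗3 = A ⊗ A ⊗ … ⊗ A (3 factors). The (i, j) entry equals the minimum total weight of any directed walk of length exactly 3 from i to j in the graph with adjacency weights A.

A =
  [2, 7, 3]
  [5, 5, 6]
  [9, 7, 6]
A^⊗3 =
  [6, 11, 7]
  [9, 14, 10]
  [13, 17, 14]

Each entry (A^⊗3)_ij equals the minimum over all length-3 walks i = v_0 → v_1 → … → v_3 = j of Σ_t A[v_t][v_{t+1}]. For example, for (i, j) = (0, 2) we minimise over 9 possible intermediate vertex sequences; the minimum is 7, attained along the walk 0 → 0 → 0 → 2.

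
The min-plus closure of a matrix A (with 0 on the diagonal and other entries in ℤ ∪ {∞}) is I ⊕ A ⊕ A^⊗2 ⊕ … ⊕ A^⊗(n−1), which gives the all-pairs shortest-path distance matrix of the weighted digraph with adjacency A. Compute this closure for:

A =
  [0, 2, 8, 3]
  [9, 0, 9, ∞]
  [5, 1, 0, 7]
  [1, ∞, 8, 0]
Closure =
  [0, 2, 8, 3]
  [9, 0, 9, 12]
  [5, 1, 0, 7]
  [1, 3, 8, 0]

This is the Floyd-Warshall all-pairs shortest-path computation. For each intermediate vertex k = 0, 1, …, 3, update dist[i][j] ← min(dist[i][j], dist[i][k] + dist[k][j]). The final matrix gives, for each (i, j), the minimum total weight of any directed path from i to j (possibly empty when i = j).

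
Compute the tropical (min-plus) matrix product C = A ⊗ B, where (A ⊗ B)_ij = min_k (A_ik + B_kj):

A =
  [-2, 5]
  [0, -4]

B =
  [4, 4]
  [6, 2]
A ⊗ B =
  [2, 2]
  [2, -2]

Apply the min-plus product entry-by-entry:
  C[0][0] = min over k of (A[0][0] + B[0][0] = -2 + 4 = 2, A[0][1] + B[1][0] = 5 + 6 = 11) = 2 (attained at k = 0)
  C[0][1] = min over k of (A[0][0] + B[0][1] = -2 + 4 = 2, A[0][1] + B[1][1] = 5 + 2 = 7) = 2 (attained at k = 0)
  C[1][0] = min over k of (A[1][0] + B[0][0] = 0 + 4 = 4, A[1][1] + B[1][0] = -4 + 6 = 2) = 2 (attained at k = 1)
  C[1][1] = min over k of (A[1][0] + B[0][1] = 0 + 4 = 4, A[1][1] + B[1][1] = -4 + 2 = -2) = -2 (attained at k = 1)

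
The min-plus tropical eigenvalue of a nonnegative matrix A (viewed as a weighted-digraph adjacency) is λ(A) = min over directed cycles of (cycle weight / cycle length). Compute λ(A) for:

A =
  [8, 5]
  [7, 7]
λ(A) = 6

Enumerate directed cycles and compute their means (weight / length). Sample:
  cycle 0 → 0: weight = 8, length = 1, mean = 8/1 ≈ 8.000
  cycle 1 → 1: weight = 7, length = 1, mean = 7/1 ≈ 7.000
  cycle 0 → 1 → 0: weight = 12, length = 2, mean = 12/2 ≈ 6.000
  cycle 1 → 0 → 1: weight = 12, length = 2, mean = 12/2 ≈ 6.000
Minimum mean = 6.000, attained e.g. along the cycle 0 → 1 → 0 with weight 12 and length 2. So λ(A) = 12/2 = 6.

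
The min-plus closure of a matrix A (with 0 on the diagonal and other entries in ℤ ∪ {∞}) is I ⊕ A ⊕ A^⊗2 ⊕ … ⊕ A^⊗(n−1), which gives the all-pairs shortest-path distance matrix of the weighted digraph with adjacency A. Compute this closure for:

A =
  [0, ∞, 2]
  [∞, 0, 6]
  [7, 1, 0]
Closure =
  [0, 3, 2]
  [13, 0, 6]
  [7, 1, 0]

This is the Floyd-Warshall all-pairs shortest-path computation. For each intermediate vertex k = 0, 1, …, 2, update dist[i][j] ← min(dist[i][j], dist[i][k] + dist[k][j]). The final matrix gives, for each (i, j), the minimum total weight of any directed path from i to j (possibly empty when i = j).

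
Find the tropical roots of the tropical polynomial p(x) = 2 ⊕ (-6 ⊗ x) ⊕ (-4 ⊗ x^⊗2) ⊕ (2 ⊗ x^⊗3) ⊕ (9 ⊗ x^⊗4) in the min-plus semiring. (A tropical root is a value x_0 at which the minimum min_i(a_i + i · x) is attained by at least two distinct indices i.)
Roots: {-7, -6, -2, 8}

Each tropical root is a break point of the lower envelope of the lines y = a_i + i · x (there are 5 lines, with slopes 0, 1, ..., 4). Only the lines that attain the minimum somewhere contribute to roots; other lines are dominated. Here the surviving (envelope) indices are i = 4, i = 3, i = 2, i = 1, i = 0.
Intersections between consecutive envelope lines give the roots: for adjacent envelope indices i < j the intersection is x = (a_i − a_j) / (j − i). Reading off the sorted break points: {-7, -6, -2, 8}.
Verification: at each break x_0, at least two indices attain the minimum of min_i(a_i + i · x_0).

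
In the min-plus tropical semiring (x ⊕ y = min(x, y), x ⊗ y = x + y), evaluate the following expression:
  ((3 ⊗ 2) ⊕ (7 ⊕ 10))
((3 ⊗ 2) ⊕ (7 ⊕ 10)) = 5

Expand innermost to outermost. Recall ⊕ takes the minimum of its arguments and ⊗ takes their sum. Working out the expression ((3 ⊗ 2) ⊕ (7 ⊕ 10)) gives 5.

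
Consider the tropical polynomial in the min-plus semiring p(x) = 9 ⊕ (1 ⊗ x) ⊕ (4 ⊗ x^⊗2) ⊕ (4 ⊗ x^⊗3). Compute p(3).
p(3) = 4

A tropical monomial a ⊗ x^⊗i evaluates to a + i · x. Evaluating each term at x = 3:
  Term 0 contributes 9 + 0 · 3 = 9
  Term 1 contributes 1 + 1 · 3 = 4
  Term 2 contributes 4 + 2 · 3 = 10
  Term 3 contributes 4 + 3 · 3 = 13
p(3) = ⊕ of these = min[9, 4, 10, 13] = 4.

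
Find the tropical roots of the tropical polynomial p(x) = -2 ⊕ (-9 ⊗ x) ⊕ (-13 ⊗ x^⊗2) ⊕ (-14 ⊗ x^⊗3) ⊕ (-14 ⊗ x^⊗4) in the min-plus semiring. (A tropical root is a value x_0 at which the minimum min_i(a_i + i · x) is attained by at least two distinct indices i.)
Roots: {0, 1, 4, 7}

Each tropical root is a break point of the lower envelope of the lines y = a_i + i · x (there are 5 lines, with slopes 0, 1, ..., 4). Only the lines that attain the minimum somewhere contribute to roots; other lines are dominated. Here the surviving (envelope) indices are i = 4, i = 3, i = 2, i = 1, i = 0.
Intersections between consecutive envelope lines give the roots: for adjacent envelope indices i < j the intersection is x = (a_i − a_j) / (j − i). Reading off the sorted break points: {0, 1, 4, 7}.
Verification: at each break x_0, at least two indices attain the minimum of min_i(a_i + i · x_0).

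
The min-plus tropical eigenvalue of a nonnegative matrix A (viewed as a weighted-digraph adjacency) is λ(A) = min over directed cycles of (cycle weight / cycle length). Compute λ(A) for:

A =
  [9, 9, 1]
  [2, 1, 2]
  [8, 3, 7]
λ(A) = 1

Enumerate directed cycles and compute their means (weight / length). Sample:
  cycle 0 → 0: weight = 9, length = 1, mean = 9/1 ≈ 9.000
  cycle 1 → 1: weight = 1, length = 1, mean = 1/1 ≈ 1.000
  cycle 2 → 2: weight = 7, length = 1, mean = 7/1 ≈ 7.000
  cycle 0 → 1 → 0: weight = 11, length = 2, mean = 11/2 ≈ 5.500
  cycle 0 → 2 → 0: weight = 9, length = 2, mean = 9/2 ≈ 4.500
  cycle 1 → 0 → 1: weight = 11, length = 2, mean = 11/2 ≈ 5.500
Minimum mean = 1.000, attained e.g. along the cycle 1 → 1 with weight 1 and length 1. So λ(A) = 1/1 = 1.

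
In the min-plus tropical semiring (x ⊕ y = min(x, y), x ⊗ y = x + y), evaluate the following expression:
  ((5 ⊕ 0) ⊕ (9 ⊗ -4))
((5 ⊕ 0) ⊕ (9 ⊗ -4)) = 0

Expand innermost to outermost. Recall ⊕ takes the minimum of its arguments and ⊗ takes their sum. Working out the expression ((5 ⊕ 0) ⊕ (9 ⊗ -4)) gives 0.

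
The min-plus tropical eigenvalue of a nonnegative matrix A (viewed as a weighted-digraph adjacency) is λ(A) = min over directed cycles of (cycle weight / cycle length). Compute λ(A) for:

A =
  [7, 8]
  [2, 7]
λ(A) = 5

Enumerate directed cycles and compute their means (weight / length). Sample:
  cycle 0 → 0: weight = 7, length = 1, mean = 7/1 ≈ 7.000
  cycle 1 → 1: weight = 7, length = 1, mean = 7/1 ≈ 7.000
  cycle 0 → 1 → 0: weight = 10, length = 2, mean = 10/2 ≈ 5.000
  cycle 1 → 0 → 1: weight = 10, length = 2, mean = 10/2 ≈ 5.000
Minimum mean = 5.000, attained e.g. along the cycle 0 → 1 → 0 with weight 10 and length 2. So λ(A) = 10/2 = 5.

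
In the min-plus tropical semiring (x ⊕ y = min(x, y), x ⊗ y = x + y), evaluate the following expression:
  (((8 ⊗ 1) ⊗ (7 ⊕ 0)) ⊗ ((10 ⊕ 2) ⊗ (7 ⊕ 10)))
(((8 ⊗ 1) ⊗ (7 ⊕ 0)) ⊗ ((10 ⊕ 2) ⊗ (7 ⊕ 10))) = 18

Expand innermost to outermost. Recall ⊕ takes the minimum of its arguments and ⊗ takes their sum. Working out the expression (((8 ⊗ 1) ⊗ (7 ⊕ 0)) ⊗ ((10 ⊕ 2) ⊗ (7 ⊕ 10))) gives 18.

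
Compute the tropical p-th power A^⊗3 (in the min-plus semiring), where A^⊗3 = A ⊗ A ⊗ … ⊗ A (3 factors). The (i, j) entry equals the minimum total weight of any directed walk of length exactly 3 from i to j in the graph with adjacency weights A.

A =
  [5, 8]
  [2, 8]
A^⊗3 =
  [15, 18]
  [12, 15]

Each entry (A^⊗3)_ij equals the minimum over all length-3 walks i = v_0 → v_1 → … → v_3 = j of Σ_t A[v_t][v_{t+1}]. For example, for (i, j) = (0, 1) we minimise over 4 possible intermediate vertex sequences; the minimum is 18, attained along the walk 0 → 0 → 0 → 1.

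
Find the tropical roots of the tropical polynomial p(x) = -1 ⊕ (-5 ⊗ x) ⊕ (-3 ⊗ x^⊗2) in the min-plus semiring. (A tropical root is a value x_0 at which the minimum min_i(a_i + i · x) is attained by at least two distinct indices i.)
Roots: {-2, 4}

Each tropical root is a break point of the lower envelope of the lines y = a_i + i · x (there are 3 lines, with slopes 0, 1, ..., 2). Only the lines that attain the minimum somewhere contribute to roots; other lines are dominated. Here the surviving (envelope) indices are i = 2, i = 1, i = 0.
Intersections between consecutive envelope lines give the roots: for adjacent envelope indices i < j the intersection is x = (a_i − a_j) / (j − i). Reading off the sorted break points: {-2, 4}.
Verification: at each break x_0, at least two indices attain the minimum of min_i(a_i + i · x_0).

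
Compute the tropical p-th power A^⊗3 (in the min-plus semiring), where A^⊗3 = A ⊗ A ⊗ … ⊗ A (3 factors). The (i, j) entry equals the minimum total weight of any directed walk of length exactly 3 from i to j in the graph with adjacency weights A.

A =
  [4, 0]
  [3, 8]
A^⊗3 =
  [7, 3]
  [6, 7]

Each entry (A^⊗3)_ij equals the minimum over all length-3 walks i = v_0 → v_1 → … → v_3 = j of Σ_t A[v_t][v_{t+1}]. For example, for (i, j) = (0, 1) we minimise over 4 possible intermediate vertex sequences; the minimum is 3, attained along the walk 0 → 1 → 0 → 1.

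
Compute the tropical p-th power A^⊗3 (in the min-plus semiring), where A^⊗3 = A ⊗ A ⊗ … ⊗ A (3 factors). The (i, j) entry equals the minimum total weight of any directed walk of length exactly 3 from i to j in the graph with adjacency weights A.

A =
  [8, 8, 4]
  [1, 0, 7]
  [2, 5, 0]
A^⊗3 =
  [6, 8, 4]
  [1, 0, 5]
  [2, 5, 0]

Each entry (A^⊗3)_ij equals the minimum over all length-3 walks i = v_0 → v_1 → … → v_3 = j of Σ_t A[v_t][v_{t+1}]. For example, for (i, j) = (0, 2) we minimise over 9 possible intermediate vertex sequences; the minimum is 4, attained along the walk 0 → 2 → 2 → 2.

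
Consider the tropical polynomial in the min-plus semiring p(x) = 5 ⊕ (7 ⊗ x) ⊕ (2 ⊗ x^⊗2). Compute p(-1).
p(-1) = 0

A tropical monomial a ⊗ x^⊗i evaluates to a + i · x. Evaluating each term at x = -1:
  Term 0 contributes 5 + 0 · -1 = 5
  Term 1 contributes 7 + 1 · -1 = 6
  Term 2 contributes 2 + 2 · -1 = 0
p(-1) = ⊕ of these = min[5, 6, 0] = 0.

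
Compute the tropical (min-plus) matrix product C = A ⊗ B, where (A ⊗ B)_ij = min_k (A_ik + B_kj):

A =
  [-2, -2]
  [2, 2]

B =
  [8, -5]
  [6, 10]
A ⊗ B =
  [4, -7]
  [8, -3]

Apply the min-plus product entry-by-entry:
  C[0][0] = min over k of (A[0][0] + B[0][0] = -2 + 8 = 6, A[0][1] + B[1][0] = -2 + 6 = 4) = 4 (attained at k = 1)
  C[0][1] = min over k of (A[0][0] + B[0][1] = -2 + -5 = -7, A[0][1] + B[1][1] = -2 + 10 = 8) = -7 (attained at k = 0)
  C[1][0] = min over k of (A[1][0] + B[0][0] = 2 + 8 = 10, A[1][1] + B[1][0] = 2 + 6 = 8) = 8 (attained at k = 1)
  C[1][1] = min over k of (A[1][0] + B[0][1] = 2 + -5 = -3, A[1][1] + B[1][1] = 2 + 10 = 12) = -3 (attained at k = 0)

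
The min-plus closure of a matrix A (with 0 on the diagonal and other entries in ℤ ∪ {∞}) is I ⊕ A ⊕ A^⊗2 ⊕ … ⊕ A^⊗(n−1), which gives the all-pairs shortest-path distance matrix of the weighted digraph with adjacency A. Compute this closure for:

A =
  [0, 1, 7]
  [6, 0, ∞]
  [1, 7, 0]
Closure =
  [0, 1, 7]
  [6, 0, 13]
  [1, 2, 0]

This is the Floyd-Warshall all-pairs shortest-path computation. For each intermediate vertex k = 0, 1, …, 2, update dist[i][j] ← min(dist[i][j], dist[i][k] + dist[k][j]). The final matrix gives, for each (i, j), the minimum total weight of any directed path from i to j (possibly empty when i = j).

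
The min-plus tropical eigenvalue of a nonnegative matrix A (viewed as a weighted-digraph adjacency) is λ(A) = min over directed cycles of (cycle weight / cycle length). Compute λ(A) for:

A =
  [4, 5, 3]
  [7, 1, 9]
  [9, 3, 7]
λ(A) = 1

Enumerate directed cycles and compute their means (weight / length). Sample:
  cycle 0 → 0: weight = 4, length = 1, mean = 4/1 ≈ 4.000
  cycle 1 → 1: weight = 1, length = 1, mean = 1/1 ≈ 1.000
  cycle 2 → 2: weight = 7, length = 1, mean = 7/1 ≈ 7.000
  cycle 0 → 1 → 0: weight = 12, length = 2, mean = 12/2 ≈ 6.000
  cycle 0 → 2 → 0: weight = 12, length = 2, mean = 12/2 ≈ 6.000
  cycle 1 → 0 → 1: weight = 12, length = 2, mean = 12/2 ≈ 6.000
Minimum mean = 1.000, attained e.g. along the cycle 1 → 1 with weight 1 and length 1. So λ(A) = 1/1 = 1.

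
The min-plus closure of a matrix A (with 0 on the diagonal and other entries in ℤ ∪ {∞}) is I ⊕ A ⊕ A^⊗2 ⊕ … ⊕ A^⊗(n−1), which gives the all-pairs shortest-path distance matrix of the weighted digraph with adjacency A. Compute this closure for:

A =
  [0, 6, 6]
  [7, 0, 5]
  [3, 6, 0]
Closure =
  [0, 6, 6]
  [7, 0, 5]
  [3, 6, 0]

This is the Floyd-Warshall all-pairs shortest-path computation. For each intermediate vertex k = 0, 1, …, 2, update dist[i][j] ← min(dist[i][j], dist[i][k] + dist[k][j]). The final matrix gives, for each (i, j), the minimum total weight of any directed path from i to j (possibly empty when i = j).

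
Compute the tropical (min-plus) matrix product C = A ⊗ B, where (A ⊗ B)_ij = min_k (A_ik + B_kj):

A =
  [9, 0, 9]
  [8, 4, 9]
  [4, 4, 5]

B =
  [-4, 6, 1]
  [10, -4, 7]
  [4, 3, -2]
A ⊗ B =
  [5, -4, 7]
  [4, 0, 7]
  [0, 0, 3]

Apply the min-plus product entry-by-entry:
  C[0][0] = min over k of (A[0][0] + B[0][0] = 9 + -4 = 5, A[0][1] + B[1][0] = 0 + 10 = 10, A[0][2] + B[2][0] = 9 + 4 = 13) = 5 (attained at k = 0)
  C[0][1] = min over k of (A[0][0] + B[0][1] = 9 + 6 = 15, A[0][1] + B[1][1] = 0 + -4 = -4, A[0][2] + B[2][1] = 9 + 3 = 12) = -4 (attained at k = 1)
  C[0][2] = min over k of (A[0][0] + B[0][2] = 9 + 1 = 10, A[0][1] + B[1][2] = 0 + 7 = 7, A[0][2] + B[2][2] = 9 + -2 = 7) = 7 (attained at k = 1)
  C[1][0] = min over k of (A[1][0] + B[0][0] = 8 + -4 = 4, A[1][1] + B[1][0] = 4 + 10 = 14, A[1][2] + B[2][0] = 9 + 4 = 13) = 4 (attained at k = 0)
  C[1][1] = min over k of (A[1][0] + B[0][1] = 8 + 6 = 14, A[1][1] + B[1][1] = 4 + -4 = 0, A[1][2] + B[2][1] = 9 + 3 = 12) = 0 (attained at k = 1)
  C[1][2] = min over k of (A[1][0] + B[0][2] = 8 + 1 = 9, A[1][1] + B[1][2] = 4 + 7 = 11, A[1][2] + B[2][2] = 9 + -2 = 7) = 7 (attained at k = 2)
  C[2][0] = min over k of (A[2][0] + B[0][0] = 4 + -4 = 0, A[2][1] + B[1][0] = 4 + 10 = 14, A[2][2] + B[2][0] = 5 + 4 = 9) = 0 (attained at k = 0)
  C[2][1] = min over k of (A[2][0] + B[0][1] = 4 + 6 = 10, A[2][1] + B[1][1] = 4 + -4 = 0, A[2][2] + B[2][1] = 5 + 3 = 8) = 0 (attained at k = 1)
  C[2][2] = min over k of (A[2][0] + B[0][2] = 4 + 1 = 5, A[2][1] + B[1][2] = 4 + 7 = 11, A[2][2] + B[2][2] = 5 + -2 = 3) = 3 (attained at k = 2)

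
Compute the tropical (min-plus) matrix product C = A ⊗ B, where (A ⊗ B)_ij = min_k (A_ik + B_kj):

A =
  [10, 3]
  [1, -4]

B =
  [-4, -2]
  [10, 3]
A ⊗ B =
  [6, 6]
  [-3, -1]

Apply the min-plus product entry-by-entry:
  C[0][0] = min over k of (A[0][0] + B[0][0] = 10 + -4 = 6, A[0][1] + B[1][0] = 3 + 10 = 13) = 6 (attained at k = 0)
  C[0][1] = min over k of (A[0][0] + B[0][1] = 10 + -2 = 8, A[0][1] + B[1][1] = 3 + 3 = 6) = 6 (attained at k = 1)
  C[1][0] = min over k of (A[1][0] + B[0][0] = 1 + -4 = -3, A[1][1] + B[1][0] = -4 + 10 = 6) = -3 (attained at k = 0)
  C[1][1] = min over k of (A[1][0] + B[0][1] = 1 + -2 = -1, A[1][1] + B[1][1] = -4 + 3 = -1) = -1 (attained at k = 0)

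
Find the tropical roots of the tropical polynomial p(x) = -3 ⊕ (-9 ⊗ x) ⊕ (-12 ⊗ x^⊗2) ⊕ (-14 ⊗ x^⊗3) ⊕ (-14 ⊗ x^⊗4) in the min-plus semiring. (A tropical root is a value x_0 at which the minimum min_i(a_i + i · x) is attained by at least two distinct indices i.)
Roots: {0, 2, 3, 6}

Each tropical root is a break point of the lower envelope of the lines y = a_i + i · x (there are 5 lines, with slopes 0, 1, ..., 4). Only the lines that attain the minimum somewhere contribute to roots; other lines are dominated. Here the surviving (envelope) indices are i = 4, i = 3, i = 2, i = 1, i = 0.
Intersections between consecutive envelope lines give the roots: for adjacent envelope indices i < j the intersection is x = (a_i − a_j) / (j − i). Reading off the sorted break points: {0, 2, 3, 6}.
Verification: at each break x_0, at least two indices attain the minimum of min_i(a_i + i · x_0).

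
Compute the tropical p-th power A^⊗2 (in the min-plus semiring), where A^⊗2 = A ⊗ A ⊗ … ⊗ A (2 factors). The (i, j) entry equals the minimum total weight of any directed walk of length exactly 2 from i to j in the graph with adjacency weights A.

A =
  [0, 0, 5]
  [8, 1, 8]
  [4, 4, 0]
A^⊗2 =
  [0, 0, 5]
  [8, 2, 8]
  [4, 4, 0]

Each entry (A^⊗2)_ij equals the minimum over all length-2 walks i = v_0 → v_1 → … → v_2 = j of Σ_t A[v_t][v_{t+1}]. For example, for (i, j) = (0, 2) we minimise over 3 possible intermediate vertex sequences; the minimum is 5, attained along the walk 0 → 0 → 2.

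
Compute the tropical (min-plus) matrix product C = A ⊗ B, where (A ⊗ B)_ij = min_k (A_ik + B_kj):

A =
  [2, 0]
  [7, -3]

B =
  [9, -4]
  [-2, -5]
A ⊗ B =
  [-2, -5]
  [-5, -8]

Apply the min-plus product entry-by-entry:
  C[0][0] = min over k of (A[0][0] + B[0][0] = 2 + 9 = 11, A[0][1] + B[1][0] = 0 + -2 = -2) = -2 (attained at k = 1)
  C[0][1] = min over k of (A[0][0] + B[0][1] = 2 + -4 = -2, A[0][1] + B[1][1] = 0 + -5 = -5) = -5 (attained at k = 1)
  C[1][0] = min over k of (A[1][0] + B[0][0] = 7 + 9 = 16, A[1][1] + B[1][0] = -3 + -2 = -5) = -5 (attained at k = 1)
  C[1][1] = min over k of (A[1][0] + B[0][1] = 7 + -4 = 3, A[1][1] + B[1][1] = -3 + -5 = -8) = -8 (attained at k = 1)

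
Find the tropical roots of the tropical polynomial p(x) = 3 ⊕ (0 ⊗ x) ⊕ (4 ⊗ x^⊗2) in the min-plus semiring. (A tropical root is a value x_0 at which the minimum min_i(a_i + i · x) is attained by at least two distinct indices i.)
Roots: {-4, 3}

Each tropical root is a break point of the lower envelope of the lines y = a_i + i · x (there are 3 lines, with slopes 0, 1, ..., 2). Only the lines that attain the minimum somewhere contribute to roots; other lines are dominated. Here the surviving (envelope) indices are i = 2, i = 1, i = 0.
Intersections between consecutive envelope lines give the roots: for adjacent envelope indices i < j the intersection is x = (a_i − a_j) / (j − i). Reading off the sorted break points: {-4, 3}.
Verification: at each break x_0, at least two indices attain the minimum of min_i(a_i + i · x_0).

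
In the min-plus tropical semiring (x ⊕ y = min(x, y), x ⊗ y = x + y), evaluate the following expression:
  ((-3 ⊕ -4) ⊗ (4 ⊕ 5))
((-3 ⊕ -4) ⊗ (4 ⊕ 5)) = 0

Expand innermost to outermost. Recall ⊕ takes the minimum of its arguments and ⊗ takes their sum. Working out the expression ((-3 ⊕ -4) ⊗ (4 ⊕ 5)) gives 0.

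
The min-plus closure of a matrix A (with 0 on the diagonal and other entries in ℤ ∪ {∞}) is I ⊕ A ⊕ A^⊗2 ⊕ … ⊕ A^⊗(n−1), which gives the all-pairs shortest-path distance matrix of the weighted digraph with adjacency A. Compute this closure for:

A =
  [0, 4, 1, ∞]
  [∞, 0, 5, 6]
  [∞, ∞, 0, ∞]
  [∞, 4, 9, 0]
Closure =
  [0, 4, 1, 10]
  [∞, 0, 5, 6]
  [∞, ∞, 0, ∞]
  [∞, 4, 9, 0]

This is the Floyd-Warshall all-pairs shortest-path computation. For each intermediate vertex k = 0, 1, …, 3, update dist[i][j] ← min(dist[i][j], dist[i][k] + dist[k][j]). The final matrix gives, for each (i, j), the minimum total weight of any directed path from i to j (possibly empty when i = j).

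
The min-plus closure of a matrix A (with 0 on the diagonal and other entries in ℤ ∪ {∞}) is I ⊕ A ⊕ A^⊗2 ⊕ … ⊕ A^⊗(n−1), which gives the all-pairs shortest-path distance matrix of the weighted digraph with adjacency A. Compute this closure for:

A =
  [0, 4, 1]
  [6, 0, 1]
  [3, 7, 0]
Closure =
  [0, 4, 1]
  [4, 0, 1]
  [3, 7, 0]

This is the Floyd-Warshall all-pairs shortest-path computation. For each intermediate vertex k = 0, 1, …, 2, update dist[i][j] ← min(dist[i][j], dist[i][k] + dist[k][j]). The final matrix gives, for each (i, j), the minimum total weight of any directed path from i to j (possibly empty when i = j).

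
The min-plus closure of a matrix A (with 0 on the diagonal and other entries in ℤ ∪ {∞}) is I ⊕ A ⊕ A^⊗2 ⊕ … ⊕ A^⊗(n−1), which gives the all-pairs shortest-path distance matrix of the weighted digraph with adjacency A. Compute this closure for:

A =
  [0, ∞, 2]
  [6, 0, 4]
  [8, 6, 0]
Closure =
  [0, 8, 2]
  [6, 0, 4]
  [8, 6, 0]

This is the Floyd-Warshall all-pairs shortest-path computation. For each intermediate vertex k = 0, 1, …, 2, update dist[i][j] ← min(dist[i][j], dist[i][k] + dist[k][j]). The final matrix gives, for each (i, j), the minimum total weight of any directed path from i to j (possibly empty when i = j).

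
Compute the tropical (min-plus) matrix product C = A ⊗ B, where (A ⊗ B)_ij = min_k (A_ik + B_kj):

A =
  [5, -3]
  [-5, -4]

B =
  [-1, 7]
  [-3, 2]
A ⊗ B =
  [-6, -1]
  [-7, -2]

Apply the min-plus product entry-by-entry:
  C[0][0] = min over k of (A[0][0] + B[0][0] = 5 + -1 = 4, A[0][1] + B[1][0] = -3 + -3 = -6) = -6 (attained at k = 1)
  C[0][1] = min over k of (A[0][0] + B[0][1] = 5 + 7 = 12, A[0][1] + B[1][1] = -3 + 2 = -1) = -1 (attained at k = 1)
  C[1][0] = min over k of (A[1][0] + B[0][0] = -5 + -1 = -6, A[1][1] + B[1][0] = -4 + -3 = -7) = -7 (attained at k = 1)
  C[1][1] = min over k of (A[1][0] + B[0][1] = -5 + 7 = 2, A[1][1] + B[1][1] = -4 + 2 = -2) = -2 (attained at k = 1)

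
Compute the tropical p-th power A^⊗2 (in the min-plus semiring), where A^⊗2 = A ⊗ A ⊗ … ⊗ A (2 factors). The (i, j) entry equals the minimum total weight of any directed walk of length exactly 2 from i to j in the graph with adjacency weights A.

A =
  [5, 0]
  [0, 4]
A^⊗2 =
  [0, 4]
  [4, 0]

Each entry (A^⊗2)_ij equals the minimum over all length-2 walks i = v_0 → v_1 → … → v_2 = j of Σ_t A[v_t][v_{t+1}]. For example, for (i, j) = (0, 1) we minimise over 2 possible intermediate vertex sequences; the minimum is 4, attained along the walk 0 → 1 → 1.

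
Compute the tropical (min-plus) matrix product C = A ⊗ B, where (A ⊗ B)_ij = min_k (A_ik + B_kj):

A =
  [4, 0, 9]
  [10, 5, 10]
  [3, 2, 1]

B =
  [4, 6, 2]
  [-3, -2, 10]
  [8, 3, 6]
A ⊗ B =
  [-3, -2, 6]
  [2, 3, 12]
  [-1, 0, 5]

Apply the min-plus product entry-by-entry:
  C[0][0] = min over k of (A[0][0] + B[0][0] = 4 + 4 = 8, A[0][1] + B[1][0] = 0 + -3 = -3, A[0][2] + B[2][0] = 9 + 8 = 17) = -3 (attained at k = 1)
  C[0][1] = min over k of (A[0][0] + B[0][1] = 4 + 6 = 10, A[0][1] + B[1][1] = 0 + -2 = -2, A[0][2] + B[2][1] = 9 + 3 = 12) = -2 (attained at k = 1)
  C[0][2] = min over k of (A[0][0] + B[0][2] = 4 + 2 = 6, A[0][1] + B[1][2] = 0 + 10 = 10, A[0][2] + B[2][2] = 9 + 6 = 15) = 6 (attained at k = 0)
  C[1][0] = min over k of (A[1][0] + B[0][0] = 10 + 4 = 14, A[1][1] + B[1][0] = 5 + -3 = 2, A[1][2] + B[2][0] = 10 + 8 = 18) = 2 (attained at k = 1)
  C[1][1] = min over k of (A[1][0] + B[0][1] = 10 + 6 = 16, A[1][1] + B[1][1] = 5 + -2 = 3, A[1][2] + B[2][1] = 10 + 3 = 13) = 3 (attained at k = 1)
  C[1][2] = min over k of (A[1][0] + B[0][2] = 10 + 2 = 12, A[1][1] + B[1][2] = 5 + 10 = 15, A[1][2] + B[2][2] = 10 + 6 = 16) = 12 (attained at k = 0)
  C[2][0] = min over k of (A[2][0] + B[0][0] = 3 + 4 = 7, A[2][1] + B[1][0] = 2 + -3 = -1, A[2][2] + B[2][0] = 1 + 8 = 9) = -1 (attained at k = 1)
  C[2][1] = min over k of (A[2][0] + B[0][1] = 3 + 6 = 9, A[2][1] + B[1][1] = 2 + -2 = 0, A[2][2] + B[2][1] = 1 + 3 = 4) = 0 (attained at k = 1)
  C[2][2] = min over k of (A[2][0] + B[0][2] = 3 + 2 = 5, A[2][1] + B[1][2] = 2 + 10 = 12, A[2][2] + B[2][2] = 1 + 6 = 7) = 5 (attained at k = 0)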